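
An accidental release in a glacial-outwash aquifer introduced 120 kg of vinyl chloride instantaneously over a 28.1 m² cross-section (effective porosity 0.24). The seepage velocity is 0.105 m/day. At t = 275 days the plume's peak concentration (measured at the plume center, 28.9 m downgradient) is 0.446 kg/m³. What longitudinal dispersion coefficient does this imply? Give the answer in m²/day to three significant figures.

At the plume center C_max = M/(n_e·A·√(4πDt)), so D = M²/(4πt·(n_e·A·C_max)²).
n_e·A·C_max = 0.24 × 28.1 × 0.446 = 3.008 kg/m.
D = 120²/(4π × 275 × 3.008²) = 0.461 m²/day.

0.461 m²/day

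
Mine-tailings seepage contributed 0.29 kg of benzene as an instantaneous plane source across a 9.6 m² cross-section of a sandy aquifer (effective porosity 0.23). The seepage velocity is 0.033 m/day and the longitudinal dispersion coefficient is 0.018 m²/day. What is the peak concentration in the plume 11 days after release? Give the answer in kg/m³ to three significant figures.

0.0833 kg/m³

The peak of an instantaneous 1D plume sits at x = vt; there the Gaussian factor is 1 and C_max = M/(n_e·A·√(4πDt)), where n_e·A is the pore area the mass is dissolved in.
√(4πDt) = √(4π × 0.018 × 11) = 1.577 m, so C_max = 0.29/(0.23 × 9.6 × 1.577) = 0.0833 kg/m³.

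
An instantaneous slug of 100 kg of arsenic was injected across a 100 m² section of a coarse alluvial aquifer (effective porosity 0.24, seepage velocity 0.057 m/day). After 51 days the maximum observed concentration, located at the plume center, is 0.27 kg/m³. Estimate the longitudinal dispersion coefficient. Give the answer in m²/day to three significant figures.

At the plume center C_max = M/(n_e·A·√(4πDt)), so D = M²/(4πt·(n_e·A·C_max)²).
n_e·A·C_max = 0.24 × 100 × 0.27 = 6.480 kg/m.
D = 100²/(4π × 51 × 6.480²) = 0.372 m²/day.

0.372 m²/day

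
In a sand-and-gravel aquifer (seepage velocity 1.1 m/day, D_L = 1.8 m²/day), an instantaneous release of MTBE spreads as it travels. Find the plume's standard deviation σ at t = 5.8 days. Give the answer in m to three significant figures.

Dispersive spreading gives a Gaussian with σ² = 2Dt; advection only shifts the center.
σ = √(2 × 1.8 × 5.8) = 4.57 m.

4.57 m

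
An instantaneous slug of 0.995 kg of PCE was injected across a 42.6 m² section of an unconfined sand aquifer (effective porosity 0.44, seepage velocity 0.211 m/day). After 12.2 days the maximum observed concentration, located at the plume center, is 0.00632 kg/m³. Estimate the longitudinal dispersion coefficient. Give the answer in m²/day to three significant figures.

At the plume center C_max = M/(n_e·A·√(4πDt)), so D = M²/(4πt·(n_e·A·C_max)²).
n_e·A·C_max = 0.44 × 42.6 × 0.00632 = 0.1185 kg/m.
D = 0.995²/(4π × 12.2 × 0.1185²) = 0.460 m²/day.

0.460 m²/day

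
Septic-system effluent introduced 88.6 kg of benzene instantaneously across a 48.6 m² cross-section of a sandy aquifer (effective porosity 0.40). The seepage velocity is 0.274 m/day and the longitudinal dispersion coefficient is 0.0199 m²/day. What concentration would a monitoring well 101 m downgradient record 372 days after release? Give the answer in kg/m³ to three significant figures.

For an instantaneous plane source, C(x,t) = M/(n_e·A·√(4πDt)) · exp(−(x−vt)²/(4Dt)), with n_e·A the pore (flow) area.
Plume center vt = 0.274 × 372 = 101.928 m, so the well at 101 m is 0.928 m upgradient of the peak.
√(4πDt) = 9.645 m, giving peak height M/(n_e·A·√(4πDt)) = 88.6/(0.40 × 48.6 × 9.645) = 0.4725 kg/m³.
(x−vt)²/(4Dt) = (-0.928)²/(4 × 0.0199 × 372) = 0.02908; exp(−0.02908) = 0.9713.
C = 0.4725 × 0.9713 = 0.459 kg/m³.

0.459 kg/m³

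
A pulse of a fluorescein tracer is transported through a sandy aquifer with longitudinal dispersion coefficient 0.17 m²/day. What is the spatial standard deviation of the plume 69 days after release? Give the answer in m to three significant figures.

4.84 m

Dispersive spreading gives a Gaussian with σ² = 2Dt; advection only shifts the center.
σ = √(2 × 0.17 × 69) = 4.84 m.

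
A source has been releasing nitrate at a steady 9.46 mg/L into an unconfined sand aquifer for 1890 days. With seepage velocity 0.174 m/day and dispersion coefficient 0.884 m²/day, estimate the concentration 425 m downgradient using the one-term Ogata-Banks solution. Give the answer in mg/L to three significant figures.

0.455 mg/L

For a continuous step input, C/C₀ ≈ ½·erfc((x−vt)/(2√(Dt))).
vt = 0.174 × 1890 = 328.86 m and 2√(Dt) = 2√(0.884 × 1890) = 81.75 m.
Argument (x−vt)/(2√(Dt)) = (425 − 328.86)/81.75 = 1.176; ½·erfc(1.176) = 0.04814.
C = 9.46 × 0.04814 = 0.455 mg/L.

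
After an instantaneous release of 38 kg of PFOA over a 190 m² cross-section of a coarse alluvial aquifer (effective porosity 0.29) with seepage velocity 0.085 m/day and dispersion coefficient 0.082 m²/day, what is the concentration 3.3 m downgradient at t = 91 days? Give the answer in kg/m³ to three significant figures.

For an instantaneous plane source, C(x,t) = M/(n_e·A·√(4πDt)) · exp(−(x−vt)²/(4Dt)), with n_e·A the pore (flow) area.
Plume center vt = 0.085 × 91 = 7.735 m, so the well at 3.3 m is 4.435 m upgradient of the peak.
√(4πDt) = 9.684 m, giving peak height M/(n_e·A·√(4πDt)) = 38/(0.29 × 190 × 9.684) = 0.07122 kg/m³.
(x−vt)²/(4Dt) = (-4.435)²/(4 × 0.082 × 91) = 0.6590; exp(−0.6590) = 0.5174.
C = 0.07122 × 0.5174 = 0.0368 kg/m³.

0.0368 kg/m³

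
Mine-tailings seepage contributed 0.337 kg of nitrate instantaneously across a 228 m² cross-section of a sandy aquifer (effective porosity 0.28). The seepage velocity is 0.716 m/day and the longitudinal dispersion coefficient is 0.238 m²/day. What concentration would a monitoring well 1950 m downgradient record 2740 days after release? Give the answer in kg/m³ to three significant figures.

5.53e-05 kg/m³

For an instantaneous plane source, C(x,t) = M/(n_e·A·√(4πDt)) · exp(−(x−vt)²/(4Dt)), with n_e·A the pore (flow) area.
Plume center vt = 0.716 × 2740 = 1961.84 m, so the well at 1950 m is 11.84 m upgradient of the peak.
√(4πDt) = 90.53 m, giving peak height M/(n_e·A·√(4πDt)) = 0.337/(0.28 × 228 × 90.53) = 5.831e-05 kg/m³.
(x−vt)²/(4Dt) = (-11.84)²/(4 × 0.238 × 2740) = 0.05374; exp(−0.05374) = 0.9477.
C = 5.831e-05 × 0.9477 = 5.53e-05 kg/m³.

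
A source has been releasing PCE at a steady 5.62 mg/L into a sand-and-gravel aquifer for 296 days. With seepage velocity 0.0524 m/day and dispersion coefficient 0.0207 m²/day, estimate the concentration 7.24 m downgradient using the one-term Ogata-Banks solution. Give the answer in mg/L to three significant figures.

5.57 mg/L

For a continuous step input, C/C₀ ≈ ½·erfc((x−vt)/(2√(Dt))).
vt = 0.0524 × 296 = 15.5104 m and 2√(Dt) = 2√(0.0207 × 296) = 4.951 m.
Argument (x−vt)/(2√(Dt)) = (7.24 − 15.5104)/4.951 = -1.670; ½·erfc(-1.670) = 0.9909.
C = 5.62 × 0.9909 = 5.57 mg/L.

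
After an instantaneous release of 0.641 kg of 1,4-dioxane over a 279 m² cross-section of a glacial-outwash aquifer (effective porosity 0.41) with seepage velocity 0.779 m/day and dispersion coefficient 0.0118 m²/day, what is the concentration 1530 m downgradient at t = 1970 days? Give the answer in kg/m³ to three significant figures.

For an instantaneous plane source, C(x,t) = M/(n_e·A·√(4πDt)) · exp(−(x−vt)²/(4Dt)), with n_e·A the pore (flow) area.
Plume center vt = 0.779 × 1970 = 1534.63 m, so the well at 1530 m is 4.63 m upgradient of the peak.
√(4πDt) = 17.09 m, giving peak height M/(n_e·A·√(4πDt)) = 0.641/(0.41 × 279 × 17.09) = 0.0003279 kg/m³.
(x−vt)²/(4Dt) = (-4.63)²/(4 × 0.0118 × 1970) = 0.2305; exp(−0.2305) = 0.7941.
C = 0.0003279 × 0.7941 = 0.000260 kg/m³.

0.000260 kg/m³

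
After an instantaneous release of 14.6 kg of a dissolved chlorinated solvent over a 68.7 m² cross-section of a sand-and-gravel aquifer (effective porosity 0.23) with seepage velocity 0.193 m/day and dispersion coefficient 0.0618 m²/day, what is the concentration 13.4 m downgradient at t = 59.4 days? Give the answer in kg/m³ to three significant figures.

0.105 kg/m³

For an instantaneous plane source, C(x,t) = M/(n_e·A·√(4πDt)) · exp(−(x−vt)²/(4Dt)), with n_e·A the pore (flow) area.
Plume center vt = 0.193 × 59.4 = 11.4642 m, so the well at 13.4 m is 1.9358 m downgradient of the peak.
√(4πDt) = 6.792 m, giving peak height M/(n_e·A·√(4πDt)) = 14.6/(0.23 × 68.7 × 6.792) = 0.1360 kg/m³.
(x−vt)²/(4Dt) = (1.9358)²/(4 × 0.0618 × 59.4) = 0.2552; exp(−0.2552) = 0.7748.
C = 0.1360 × 0.7748 = 0.105 kg/m³.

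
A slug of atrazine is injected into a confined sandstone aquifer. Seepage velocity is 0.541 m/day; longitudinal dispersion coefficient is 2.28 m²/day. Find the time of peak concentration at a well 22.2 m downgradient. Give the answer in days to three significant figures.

For the 1D instantaneous-source solution, setting ∂C/∂t = 0 at fixed x gives v²t² + 2Dt − x² = 0, so t = (√(D² + v²x²) − D)/v².
√(D² + v²x²) = √(2.28² + 0.541² × 22.2²) = 12.22; v² = 0.292681.
t = (12.22 − 2.28)/0.292681 = 34.0 days (vs. the pure-advection estimate x/v = 41.0 d).

34.0 days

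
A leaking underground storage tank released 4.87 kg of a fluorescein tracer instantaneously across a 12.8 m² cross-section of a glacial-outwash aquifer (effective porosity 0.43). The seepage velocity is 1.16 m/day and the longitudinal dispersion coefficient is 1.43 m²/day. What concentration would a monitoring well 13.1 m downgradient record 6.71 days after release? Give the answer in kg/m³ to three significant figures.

For an instantaneous plane source, C(x,t) = M/(n_e·A·√(4πDt)) · exp(−(x−vt)²/(4Dt)), with n_e·A the pore (flow) area.
Plume center vt = 1.16 × 6.71 = 7.7836 m, so the well at 13.1 m is 5.3164 m downgradient of the peak.
√(4πDt) = 10.98 m, giving peak height M/(n_e·A·√(4πDt)) = 4.87/(0.43 × 12.8 × 10.98) = 0.08058 kg/m³.
(x−vt)²/(4Dt) = (5.3164)²/(4 × 1.43 × 6.71) = 0.7364; exp(−0.7364) = 0.4788.
C = 0.08058 × 0.4788 = 0.0386 kg/m³.

0.0386 kg/m³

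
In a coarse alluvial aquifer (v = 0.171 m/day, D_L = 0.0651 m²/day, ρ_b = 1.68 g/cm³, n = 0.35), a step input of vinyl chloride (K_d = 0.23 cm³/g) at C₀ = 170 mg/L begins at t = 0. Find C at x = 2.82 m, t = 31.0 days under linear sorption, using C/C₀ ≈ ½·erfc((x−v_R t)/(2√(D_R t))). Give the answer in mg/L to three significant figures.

Retardation factor R = 1 + ρ_b·K_d/n = 1 + 1.68 × 0.23/0.35 = 2.104.
Sorption retards both mechanisms: v_R = v/R = 0.08127 m/day, D_R = D/R = 0.03094 m²/day.
v_R·t = 0.08127 × 31.0 = 2.51937 m; 2√(D_R t) = 1.959 m; argument = (2.82 − 2.51937)/1.959 = 0.1535.
C = C₀ × ½·erfc(0.1535) = 170 × 0.4141 = 70.4 mg/L.

70.4 mg/L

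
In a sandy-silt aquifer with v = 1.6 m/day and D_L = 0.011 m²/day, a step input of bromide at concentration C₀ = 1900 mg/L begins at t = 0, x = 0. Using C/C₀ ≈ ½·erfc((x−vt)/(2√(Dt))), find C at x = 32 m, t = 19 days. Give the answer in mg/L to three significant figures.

For a continuous step input, C/C₀ ≈ ½·erfc((x−vt)/(2√(Dt))).
vt = 1.6 × 19 = 30.4 m and 2√(Dt) = 2√(0.011 × 19) = 0.9143 m.
Argument (x−vt)/(2√(Dt)) = (32 − 30.4)/0.9143 = 1.750; ½·erfc(1.750) = 0.006664.
C = 1900 × 0.006664 = 12.7 mg/L.

12.7 mg/L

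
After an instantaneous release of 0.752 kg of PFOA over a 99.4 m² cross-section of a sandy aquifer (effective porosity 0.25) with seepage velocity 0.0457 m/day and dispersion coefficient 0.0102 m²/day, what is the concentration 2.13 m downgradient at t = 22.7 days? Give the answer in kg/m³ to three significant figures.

For an instantaneous plane source, C(x,t) = M/(n_e·A·√(4πDt)) · exp(−(x−vt)²/(4Dt)), with n_e·A the pore (flow) area.
Plume center vt = 0.0457 × 22.7 = 1.03739 m, so the well at 2.13 m is 1.09261 m downgradient of the peak.
√(4πDt) = 1.706 m, giving peak height M/(n_e·A·√(4πDt)) = 0.752/(0.25 × 99.4 × 1.706) = 0.01774 kg/m³.
(x−vt)²/(4Dt) = (1.09261)²/(4 × 0.0102 × 22.7) = 1.289; exp(−1.289) = 0.2755.
C = 0.01774 × 0.2755 = 0.00489 kg/m³.

0.00489 kg/m³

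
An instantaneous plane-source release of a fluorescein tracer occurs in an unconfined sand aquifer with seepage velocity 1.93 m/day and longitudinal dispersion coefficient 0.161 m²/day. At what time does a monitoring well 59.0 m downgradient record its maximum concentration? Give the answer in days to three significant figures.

30.5 days

For the 1D instantaneous-source solution, setting ∂C/∂t = 0 at fixed x gives v²t² + 2Dt − x² = 0, so t = (√(D² + v²x²) − D)/v².
√(D² + v²x²) = √(0.161² + 1.93² × 59.0²) = 113.9; v² = 3.7249.
t = (113.9 − 0.161)/3.7249 = 30.5 days (vs. the pure-advection estimate x/v = 30.6 d).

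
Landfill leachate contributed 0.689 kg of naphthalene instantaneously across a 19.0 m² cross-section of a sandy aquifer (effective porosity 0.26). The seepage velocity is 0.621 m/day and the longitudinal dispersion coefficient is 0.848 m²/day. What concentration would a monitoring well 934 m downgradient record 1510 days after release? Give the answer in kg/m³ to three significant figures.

For an instantaneous plane source, C(x,t) = M/(n_e·A·√(4πDt)) · exp(−(x−vt)²/(4Dt)), with n_e·A the pore (flow) area.
Plume center vt = 0.621 × 1510 = 937.71 m, so the well at 934 m is 3.71 m upgradient of the peak.
√(4πDt) = 126.9 m, giving peak height M/(n_e·A·√(4πDt)) = 0.689/(0.26 × 19.0 × 126.9) = 0.001099 kg/m³.
(x−vt)²/(4Dt) = (-3.71)²/(4 × 0.848 × 1510) = 0.002687; exp(−0.002687) = 0.9973.
C = 0.001099 × 0.9973 = 0.00110 kg/m³.

0.00110 kg/m³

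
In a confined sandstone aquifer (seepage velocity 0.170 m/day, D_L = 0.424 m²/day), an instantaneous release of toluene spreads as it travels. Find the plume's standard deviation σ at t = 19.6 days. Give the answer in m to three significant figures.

4.08 m

Dispersive spreading gives a Gaussian with σ² = 2Dt; advection only shifts the center.
σ = √(2 × 0.424 × 19.6) = 4.08 m.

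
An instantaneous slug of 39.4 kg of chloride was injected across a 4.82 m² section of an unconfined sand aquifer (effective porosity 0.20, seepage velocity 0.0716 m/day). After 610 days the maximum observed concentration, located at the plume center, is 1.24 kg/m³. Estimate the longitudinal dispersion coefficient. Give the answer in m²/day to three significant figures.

At the plume center C_max = M/(n_e·A·√(4πDt)), so D = M²/(4πt·(n_e·A·C_max)²).
n_e·A·C_max = 0.20 × 4.82 × 1.24 = 1.195 kg/m.
D = 39.4²/(4π × 610 × 1.195²) = 0.142 m²/day.

0.142 m²/day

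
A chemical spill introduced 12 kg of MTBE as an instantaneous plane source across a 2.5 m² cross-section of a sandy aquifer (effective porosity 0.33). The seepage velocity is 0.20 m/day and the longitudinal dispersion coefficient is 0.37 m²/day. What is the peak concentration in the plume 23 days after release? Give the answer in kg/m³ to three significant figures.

The peak of an instantaneous 1D plume sits at x = vt; there the Gaussian factor is 1 and C_max = M/(n_e·A·√(4πDt)), where n_e·A is the pore area the mass is dissolved in.
√(4πDt) = √(4π × 0.37 × 23) = 10.34 m, so C_max = 12/(0.33 × 2.5 × 10.34) = 1.41 kg/m³.

1.41 kg/m³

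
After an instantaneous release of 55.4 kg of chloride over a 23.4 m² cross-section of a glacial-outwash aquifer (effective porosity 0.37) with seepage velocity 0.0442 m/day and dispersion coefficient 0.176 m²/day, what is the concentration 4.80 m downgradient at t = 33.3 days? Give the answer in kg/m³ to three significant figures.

0.465 kg/m³

For an instantaneous plane source, C(x,t) = M/(n_e·A·√(4πDt)) · exp(−(x−vt)²/(4Dt)), with n_e·A the pore (flow) area.
Plume center vt = 0.0442 × 33.3 = 1.47186 m, so the well at 4.80 m is 3.32814 m downgradient of the peak.
√(4πDt) = 8.582 m, giving peak height M/(n_e·A·√(4πDt)) = 55.4/(0.37 × 23.4 × 8.582) = 0.7456 kg/m³.
(x−vt)²/(4Dt) = (3.32814)²/(4 × 0.176 × 33.3) = 0.4725; exp(−0.4725) = 0.6234.
C = 0.7456 × 0.6234 = 0.465 kg/m³.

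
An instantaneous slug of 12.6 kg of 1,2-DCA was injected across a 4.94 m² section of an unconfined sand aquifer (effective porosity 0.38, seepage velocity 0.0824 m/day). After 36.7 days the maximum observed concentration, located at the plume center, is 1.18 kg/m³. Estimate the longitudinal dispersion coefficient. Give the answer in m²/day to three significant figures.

At the plume center C_max = M/(n_e·A·√(4πDt)), so D = M²/(4πt·(n_e·A·C_max)²).
n_e·A·C_max = 0.38 × 4.94 × 1.18 = 2.215 kg/m.
D = 12.6²/(4π × 36.7 × 2.215²) = 0.0702 m²/day.

0.0702 m²/day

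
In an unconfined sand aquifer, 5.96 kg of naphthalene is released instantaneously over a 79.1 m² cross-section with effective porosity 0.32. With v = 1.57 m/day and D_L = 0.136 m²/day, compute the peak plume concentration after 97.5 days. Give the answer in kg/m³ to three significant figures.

0.0182 kg/m³

The peak of an instantaneous 1D plume sits at x = vt; there the Gaussian factor is 1 and C_max = M/(n_e·A·√(4πDt)), where n_e·A is the pore area the mass is dissolved in.
√(4πDt) = √(4π × 0.136 × 97.5) = 12.91 m, so C_max = 5.96/(0.32 × 79.1 × 12.91) = 0.0182 kg/m³.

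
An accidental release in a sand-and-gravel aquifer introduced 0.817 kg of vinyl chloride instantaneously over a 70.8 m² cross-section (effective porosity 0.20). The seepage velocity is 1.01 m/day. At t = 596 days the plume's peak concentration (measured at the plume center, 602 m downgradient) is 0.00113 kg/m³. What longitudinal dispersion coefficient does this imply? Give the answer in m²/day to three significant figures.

0.348 m²/day

At the plume center C_max = M/(n_e·A·√(4πDt)), so D = M²/(4πt·(n_e·A·C_max)²).
n_e·A·C_max = 0.20 × 70.8 × 0.00113 = 0.01600 kg/m.
D = 0.817²/(4π × 596 × 0.01600²) = 0.348 m²/day.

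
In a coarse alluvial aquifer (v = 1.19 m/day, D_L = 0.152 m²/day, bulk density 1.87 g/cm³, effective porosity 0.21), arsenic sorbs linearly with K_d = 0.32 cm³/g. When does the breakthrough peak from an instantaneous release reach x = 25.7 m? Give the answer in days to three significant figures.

82.7 days

Retardation factor R = 1 + ρ_b·K_d/n = 1 + 1.87 × 0.32/0.21 = 3.850.
Sorption retards both mechanisms: v_R = v/R = 0.3091 m/day, D_R = D/R = 0.03948 m²/day.
Peak time from v_R²t² + 2D_R t − x² = 0: t = (√(D_R² + v_R²x²) − D_R)/v_R².
√(D_R² + v_R²x²) = √(0.03948² + 0.3091² × 25.7²) = 7.944; v_R² = 0.09554.
t = (7.944 − 0.03948)/0.09554 = 82.7 days.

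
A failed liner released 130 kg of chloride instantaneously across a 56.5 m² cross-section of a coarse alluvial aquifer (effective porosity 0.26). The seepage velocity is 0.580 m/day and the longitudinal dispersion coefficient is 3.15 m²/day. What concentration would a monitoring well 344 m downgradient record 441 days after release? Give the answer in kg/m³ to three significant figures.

0.0165 kg/m³

For an instantaneous plane source, C(x,t) = M/(n_e·A·√(4πDt)) · exp(−(x−vt)²/(4Dt)), with n_e·A the pore (flow) area.
Plume center vt = 0.580 × 441 = 255.78 m, so the well at 344 m is 88.22 m downgradient of the peak.
√(4πDt) = 132.1 m, giving peak height M/(n_e·A·√(4πDt)) = 130/(0.26 × 56.5 × 132.1) = 0.06699 kg/m³.
(x−vt)²/(4Dt) = (88.22)²/(4 × 3.15 × 441) = 1.401; exp(−1.401) = 0.2464.
C = 0.06699 × 0.2464 = 0.0165 kg/m³.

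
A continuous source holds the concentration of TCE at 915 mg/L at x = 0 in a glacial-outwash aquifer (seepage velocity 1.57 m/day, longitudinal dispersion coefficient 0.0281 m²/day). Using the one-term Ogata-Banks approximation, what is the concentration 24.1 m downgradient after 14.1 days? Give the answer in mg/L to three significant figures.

12.6 mg/L

For a continuous step input, C/C₀ ≈ ½·erfc((x−vt)/(2√(Dt))).
vt = 1.57 × 14.1 = 22.137 m and 2√(Dt) = 2√(0.0281 × 14.1) = 1.259 m.
Argument (x−vt)/(2√(Dt)) = (24.1 − 22.137)/1.259 = 1.559; ½·erfc(1.559) = 0.01374.
C = 915 × 0.01374 = 12.6 mg/L.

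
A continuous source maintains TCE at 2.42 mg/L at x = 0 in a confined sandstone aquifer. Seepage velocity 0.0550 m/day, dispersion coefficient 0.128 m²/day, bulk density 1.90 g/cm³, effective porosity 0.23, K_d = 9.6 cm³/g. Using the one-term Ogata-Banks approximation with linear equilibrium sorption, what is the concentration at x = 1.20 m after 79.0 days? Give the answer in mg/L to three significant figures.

Retardation factor R = 1 + ρ_b·K_d/n = 1 + 1.90 × 9.6/0.23 = 80.30.
Sorption retards both mechanisms: v_R = v/R = 0.0006849 m/day, D_R = D/R = 0.001594 m²/day.
v_R·t = 0.0006849 × 79.0 = 0.0541071 m; 2√(D_R t) = 0.7097 m; argument = (1.20 − 0.0541071)/0.7097 = 1.615.
C = C₀ × ½·erfc(1.615) = 2.42 × 0.01119 = 0.0271 mg/L.

0.0271 mg/L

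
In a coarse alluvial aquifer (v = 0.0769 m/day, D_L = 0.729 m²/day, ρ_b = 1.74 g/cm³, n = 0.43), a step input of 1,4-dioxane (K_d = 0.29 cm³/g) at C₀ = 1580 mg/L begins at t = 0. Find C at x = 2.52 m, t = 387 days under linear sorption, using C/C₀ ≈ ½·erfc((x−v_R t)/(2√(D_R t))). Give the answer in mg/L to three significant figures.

Retardation factor R = 1 + ρ_b·K_d/n = 1 + 1.74 × 0.29/0.43 = 2.173.
Sorption retards both mechanisms: v_R = v/R = 0.03539 m/day, D_R = D/R = 0.3355 m²/day.
v_R·t = 0.03539 × 387 = 13.69593 m; 2√(D_R t) = 22.79 m; argument = (2.52 − 13.69593)/22.79 = -0.4904.
C = C₀ × ½·erfc(-0.4904) = 1580 × 0.7560 = 1190 mg/L.

1190 mg/L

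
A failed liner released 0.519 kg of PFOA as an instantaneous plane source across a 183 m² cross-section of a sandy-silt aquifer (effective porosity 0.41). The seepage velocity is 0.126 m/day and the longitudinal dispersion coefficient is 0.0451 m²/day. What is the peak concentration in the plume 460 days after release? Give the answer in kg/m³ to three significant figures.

The peak of an instantaneous 1D plume sits at x = vt; there the Gaussian factor is 1 and C_max = M/(n_e·A·√(4πDt)), where n_e·A is the pore area the mass is dissolved in.
√(4πDt) = √(4π × 0.0451 × 460) = 16.15 m, so C_max = 0.519/(0.41 × 183 × 16.15) = 0.000428 kg/m³.

0.000428 kg/m³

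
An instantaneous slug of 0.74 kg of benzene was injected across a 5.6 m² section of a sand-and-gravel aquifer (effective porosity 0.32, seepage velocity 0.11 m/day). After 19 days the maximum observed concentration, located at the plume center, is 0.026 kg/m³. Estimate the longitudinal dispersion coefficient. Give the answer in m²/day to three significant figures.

1.06 m²/day

At the plume center C_max = M/(n_e·A·√(4πDt)), so D = M²/(4πt·(n_e·A·C_max)²).
n_e·A·C_max = 0.32 × 5.6 × 0.026 = 0.04659 kg/m.
D = 0.74²/(4π × 19 × 0.04659²) = 1.06 m²/day.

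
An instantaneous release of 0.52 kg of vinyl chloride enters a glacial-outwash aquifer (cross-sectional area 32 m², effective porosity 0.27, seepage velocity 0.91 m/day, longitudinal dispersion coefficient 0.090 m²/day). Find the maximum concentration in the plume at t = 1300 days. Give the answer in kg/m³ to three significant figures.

0.00157 kg/m³

The peak of an instantaneous 1D plume sits at x = vt; there the Gaussian factor is 1 and C_max = M/(n_e·A·√(4πDt)), where n_e·A is the pore area the mass is dissolved in.
√(4πDt) = √(4π × 0.090 × 1300) = 38.34 m, so C_max = 0.52/(0.27 × 32 × 38.34) = 0.00157 kg/m³.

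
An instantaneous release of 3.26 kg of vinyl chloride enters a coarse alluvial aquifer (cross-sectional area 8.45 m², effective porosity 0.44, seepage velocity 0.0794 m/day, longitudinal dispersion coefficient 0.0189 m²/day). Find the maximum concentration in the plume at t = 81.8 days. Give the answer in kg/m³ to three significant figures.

0.199 kg/m³

The peak of an instantaneous 1D plume sits at x = vt; there the Gaussian factor is 1 and C_max = M/(n_e·A·√(4πDt)), where n_e·A is the pore area the mass is dissolved in.
√(4πDt) = √(4π × 0.0189 × 81.8) = 4.408 m, so C_max = 3.26/(0.44 × 8.45 × 4.408) = 0.199 kg/m³.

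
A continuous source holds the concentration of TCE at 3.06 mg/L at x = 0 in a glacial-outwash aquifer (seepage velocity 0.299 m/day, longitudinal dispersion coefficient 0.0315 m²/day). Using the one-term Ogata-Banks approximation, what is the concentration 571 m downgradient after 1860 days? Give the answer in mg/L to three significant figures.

0.260 mg/L

For a continuous step input, C/C₀ ≈ ½·erfc((x−vt)/(2√(Dt))).
vt = 0.299 × 1860 = 556.14 m and 2√(Dt) = 2√(0.0315 × 1860) = 15.31 m.
Argument (x−vt)/(2√(Dt)) = (571 − 556.14)/15.31 = 0.9706; ½·erfc(0.9706) = 0.08493.
C = 3.06 × 0.08493 = 0.260 mg/L.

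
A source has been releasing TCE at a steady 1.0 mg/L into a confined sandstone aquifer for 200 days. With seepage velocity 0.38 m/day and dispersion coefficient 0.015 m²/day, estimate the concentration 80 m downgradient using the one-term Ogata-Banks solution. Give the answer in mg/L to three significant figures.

For a continuous step input, C/C₀ ≈ ½·erfc((x−vt)/(2√(Dt))).
vt = 0.38 × 200 = 76 m and 2√(Dt) = 2√(0.015 × 200) = 3.464 m.
Argument (x−vt)/(2√(Dt)) = (80 − 76)/3.464 = 1.155; ½·erfc(1.155) = 0.05119.
C = 1.0 × 0.05119 = 0.0512 mg/L.

0.0512 mg/L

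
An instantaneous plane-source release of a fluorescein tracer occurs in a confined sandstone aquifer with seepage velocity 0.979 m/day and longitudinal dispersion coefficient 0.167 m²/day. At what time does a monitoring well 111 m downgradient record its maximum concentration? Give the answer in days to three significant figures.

113 days

For the 1D instantaneous-source solution, setting ∂C/∂t = 0 at fixed x gives v²t² + 2Dt − x² = 0, so t = (√(D² + v²x²) − D)/v².
√(D² + v²x²) = √(0.167² + 0.979² × 111²) = 108.7; v² = 0.958441.
t = (108.7 − 0.167)/0.958441 = 113 days (vs. the pure-advection estimate x/v = 113 d).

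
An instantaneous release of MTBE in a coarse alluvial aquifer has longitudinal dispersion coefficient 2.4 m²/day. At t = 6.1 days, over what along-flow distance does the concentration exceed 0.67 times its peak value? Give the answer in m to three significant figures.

The plume is Gaussian with σ = √(2Dt) = √(2 × 2.4 × 6.1) = 5.411 m.
C/C_peak = exp(−Δx²/(2σ²)) = 0.67 ⇒ Δx = σ·√(−2 ln 0.67) = 5.411 × 0.8950 = 4.843 m.
Width = 2Δx = 9.69 m.

9.69 m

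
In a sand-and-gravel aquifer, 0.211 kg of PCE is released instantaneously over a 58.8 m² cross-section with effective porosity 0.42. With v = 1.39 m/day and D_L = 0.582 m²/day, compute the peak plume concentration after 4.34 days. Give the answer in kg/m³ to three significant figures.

The peak of an instantaneous 1D plume sits at x = vt; there the Gaussian factor is 1 and C_max = M/(n_e·A·√(4πDt)), where n_e·A is the pore area the mass is dissolved in.
√(4πDt) = √(4π × 0.582 × 4.34) = 5.634 m, so C_max = 0.211/(0.42 × 58.8 × 5.634) = 0.00152 kg/m³.

0.00152 kg/m³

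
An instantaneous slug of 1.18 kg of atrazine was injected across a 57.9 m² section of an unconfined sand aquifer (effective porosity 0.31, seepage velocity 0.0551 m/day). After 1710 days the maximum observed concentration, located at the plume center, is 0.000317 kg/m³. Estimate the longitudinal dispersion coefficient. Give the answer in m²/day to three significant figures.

2.00 m²/day

At the plume center C_max = M/(n_e·A·√(4πDt)), so D = M²/(4πt·(n_e·A·C_max)²).
n_e·A·C_max = 0.31 × 57.9 × 0.000317 = 0.005690 kg/m.
D = 1.18²/(4π × 1710 × 0.005690²) = 2.00 m²/day.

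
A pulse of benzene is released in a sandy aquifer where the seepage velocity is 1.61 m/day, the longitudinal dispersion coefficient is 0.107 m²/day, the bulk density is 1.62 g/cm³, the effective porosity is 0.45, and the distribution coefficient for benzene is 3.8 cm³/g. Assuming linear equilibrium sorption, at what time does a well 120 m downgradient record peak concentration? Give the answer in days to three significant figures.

1090 days

Retardation factor R = 1 + ρ_b·K_d/n = 1 + 1.62 × 3.8/0.45 = 14.68.
Sorption retards both mechanisms: v_R = v/R = 0.1097 m/day, D_R = D/R = 0.007289 m²/day.
Peak time from v_R²t² + 2D_R t − x² = 0: t = (√(D_R² + v_R²x²) − D_R)/v_R².
√(D_R² + v_R²x²) = √(0.007289² + 0.1097² × 120²) = 13.16; v_R² = 0.01203.
t = (13.16 − 0.007289)/0.01203 = 1090 days.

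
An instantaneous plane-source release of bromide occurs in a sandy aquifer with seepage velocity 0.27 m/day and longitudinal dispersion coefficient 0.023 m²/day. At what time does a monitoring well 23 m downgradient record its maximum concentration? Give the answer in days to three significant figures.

84.9 days

For the 1D instantaneous-source solution, setting ∂C/∂t = 0 at fixed x gives v²t² + 2Dt − x² = 0, so t = (√(D² + v²x²) − D)/v².
√(D² + v²x²) = √(0.023² + 0.27² × 23²) = 6.210; v² = 0.0729.
t = (6.210 − 0.023)/0.0729 = 84.9 days (vs. the pure-advection estimate x/v = 85.2 d).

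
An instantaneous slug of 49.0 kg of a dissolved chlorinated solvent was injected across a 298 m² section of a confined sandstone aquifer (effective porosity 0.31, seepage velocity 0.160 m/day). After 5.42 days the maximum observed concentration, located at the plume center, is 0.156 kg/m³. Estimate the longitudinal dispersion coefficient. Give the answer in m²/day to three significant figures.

At the plume center C_max = M/(n_e·A·√(4πDt)), so D = M²/(4πt·(n_e·A·C_max)²).
n_e·A·C_max = 0.31 × 298 × 0.156 = 14.41 kg/m.
D = 49.0²/(4π × 5.42 × 14.41²) = 0.170 m²/day.

0.170 m²/day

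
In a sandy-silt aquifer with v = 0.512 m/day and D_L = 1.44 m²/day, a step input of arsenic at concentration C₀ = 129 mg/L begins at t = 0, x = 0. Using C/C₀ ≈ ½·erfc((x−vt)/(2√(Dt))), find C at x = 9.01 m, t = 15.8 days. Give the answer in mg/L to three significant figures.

For a continuous step input, C/C₀ ≈ ½·erfc((x−vt)/(2√(Dt))).
vt = 0.512 × 15.8 = 8.0896 m and 2√(Dt) = 2√(1.44 × 15.8) = 9.540 m.
Argument (x−vt)/(2√(Dt)) = (9.01 − 8.0896)/9.540 = 0.09648; ½·erfc(0.09648) = 0.4457.
C = 129 × 0.4457 = 57.5 mg/L.

57.5 mg/L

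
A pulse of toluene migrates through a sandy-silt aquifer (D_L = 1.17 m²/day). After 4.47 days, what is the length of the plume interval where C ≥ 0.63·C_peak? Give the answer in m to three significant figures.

The plume is Gaussian with σ = √(2Dt) = √(2 × 1.17 × 4.47) = 3.234 m.
C/C_peak = exp(−Δx²/(2σ²)) = 0.63 ⇒ Δx = σ·√(−2 ln 0.63) = 3.234 × 0.9613 = 3.109 m.
Width = 2Δx = 6.22 m.

6.22 m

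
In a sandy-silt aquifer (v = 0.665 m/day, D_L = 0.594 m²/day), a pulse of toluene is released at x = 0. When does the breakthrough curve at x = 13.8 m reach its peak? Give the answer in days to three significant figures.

19.5 days

For the 1D instantaneous-source solution, setting ∂C/∂t = 0 at fixed x gives v²t² + 2Dt − x² = 0, so t = (√(D² + v²x²) − D)/v².
√(D² + v²x²) = √(0.594² + 0.665² × 13.8²) = 9.196; v² = 0.442225.
t = (9.196 − 0.594)/0.442225 = 19.5 days (vs. the pure-advection estimate x/v = 20.8 d).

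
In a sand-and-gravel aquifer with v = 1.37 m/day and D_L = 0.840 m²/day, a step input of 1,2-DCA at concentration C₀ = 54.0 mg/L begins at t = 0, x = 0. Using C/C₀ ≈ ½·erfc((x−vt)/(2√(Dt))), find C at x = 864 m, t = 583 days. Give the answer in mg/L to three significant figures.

0.998 mg/L

For a continuous step input, C/C₀ ≈ ½·erfc((x−vt)/(2√(Dt))).
vt = 1.37 × 583 = 798.71 m and 2√(Dt) = 2√(0.840 × 583) = 44.26 m.
Argument (x−vt)/(2√(Dt)) = (864 − 798.71)/44.26 = 1.475; ½·erfc(1.475) = 0.01849.
C = 54.0 × 0.01849 = 0.998 mg/L.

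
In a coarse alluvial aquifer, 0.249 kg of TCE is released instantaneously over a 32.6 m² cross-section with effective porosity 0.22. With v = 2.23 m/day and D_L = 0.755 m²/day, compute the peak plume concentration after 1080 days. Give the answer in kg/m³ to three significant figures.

The peak of an instantaneous 1D plume sits at x = vt; there the Gaussian factor is 1 and C_max = M/(n_e·A·√(4πDt)), where n_e·A is the pore area the mass is dissolved in.
√(4πDt) = √(4π × 0.755 × 1080) = 101.2 m, so C_max = 0.249/(0.22 × 32.6 × 101.2) = 0.000343 kg/m³.

0.000343 kg/m³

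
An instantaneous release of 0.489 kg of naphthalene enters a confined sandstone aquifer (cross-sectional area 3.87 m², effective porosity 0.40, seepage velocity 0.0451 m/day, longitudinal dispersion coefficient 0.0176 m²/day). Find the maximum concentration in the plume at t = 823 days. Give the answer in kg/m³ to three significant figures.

The peak of an instantaneous 1D plume sits at x = vt; there the Gaussian factor is 1 and C_max = M/(n_e·A·√(4πDt)), where n_e·A is the pore area the mass is dissolved in.
√(4πDt) = √(4π × 0.0176 × 823) = 13.49 m, so C_max = 0.489/(0.40 × 3.87 × 13.49) = 0.0234 kg/m³.

0.0234 kg/m³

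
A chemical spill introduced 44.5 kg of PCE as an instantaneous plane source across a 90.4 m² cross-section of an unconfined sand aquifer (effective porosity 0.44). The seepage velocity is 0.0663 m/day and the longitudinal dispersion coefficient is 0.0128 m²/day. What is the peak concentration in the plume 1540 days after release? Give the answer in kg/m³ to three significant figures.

0.0711 kg/m³

The peak of an instantaneous 1D plume sits at x = vt; there the Gaussian factor is 1 and C_max = M/(n_e·A·√(4πDt)), where n_e·A is the pore area the mass is dissolved in.
√(4πDt) = √(4π × 0.0128 × 1540) = 15.74 m, so C_max = 44.5/(0.44 × 90.4 × 15.74) = 0.0711 kg/m³.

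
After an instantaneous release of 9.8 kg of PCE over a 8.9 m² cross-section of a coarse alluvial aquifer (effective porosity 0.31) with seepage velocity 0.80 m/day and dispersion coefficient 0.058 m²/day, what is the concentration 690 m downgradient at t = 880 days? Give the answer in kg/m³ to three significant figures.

0.0537 kg/m³

For an instantaneous plane source, C(x,t) = M/(n_e·A·√(4πDt)) · exp(−(x−vt)²/(4Dt)), with n_e·A the pore (flow) area.
Plume center vt = 0.80 × 880 = 704 m, so the well at 690 m is 14 m upgradient of the peak.
√(4πDt) = 25.33 m, giving peak height M/(n_e·A·√(4πDt)) = 9.8/(0.31 × 8.9 × 25.33) = 0.1402 kg/m³.
(x−vt)²/(4Dt) = (-14)²/(4 × 0.058 × 880) = 0.9600; exp(−0.9600) = 0.3829.
C = 0.1402 × 0.3829 = 0.0537 kg/m³.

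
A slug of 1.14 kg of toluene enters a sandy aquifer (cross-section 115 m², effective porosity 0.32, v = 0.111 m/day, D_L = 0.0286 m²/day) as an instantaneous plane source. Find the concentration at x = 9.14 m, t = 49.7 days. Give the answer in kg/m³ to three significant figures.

0.000728 kg/m³

For an instantaneous plane source, C(x,t) = M/(n_e·A·√(4πDt)) · exp(−(x−vt)²/(4Dt)), with n_e·A the pore (flow) area.
Plume center vt = 0.111 × 49.7 = 5.5167 m, so the well at 9.14 m is 3.6233 m downgradient of the peak.
√(4πDt) = 4.226 m, giving peak height M/(n_e·A·√(4πDt)) = 1.14/(0.32 × 115 × 4.226) = 0.007330 kg/m³.
(x−vt)²/(4Dt) = (3.6233)²/(4 × 0.0286 × 49.7) = 2.309; exp(−2.309) = 0.09936.
C = 0.007330 × 0.09936 = 0.000728 kg/m³.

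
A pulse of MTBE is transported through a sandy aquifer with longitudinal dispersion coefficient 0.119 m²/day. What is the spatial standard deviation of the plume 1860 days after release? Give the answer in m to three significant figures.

Dispersive spreading gives a Gaussian with σ² = 2Dt; advection only shifts the center.
σ = √(2 × 0.119 × 1860) = 21.0 m.

21.0 m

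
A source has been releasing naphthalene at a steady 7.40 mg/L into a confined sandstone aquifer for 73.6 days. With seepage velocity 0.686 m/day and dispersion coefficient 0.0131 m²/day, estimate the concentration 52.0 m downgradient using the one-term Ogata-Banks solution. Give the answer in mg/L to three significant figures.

For a continuous step input, C/C₀ ≈ ½·erfc((x−vt)/(2√(Dt))).
vt = 0.686 × 73.6 = 50.4896 m and 2√(Dt) = 2√(0.0131 × 73.6) = 1.964 m.
Argument (x−vt)/(2√(Dt)) = (52.0 − 50.4896)/1.964 = 0.7690; ½·erfc(0.7690) = 0.1384.
C = 7.40 × 0.1384 = 1.02 mg/L.

1.02 mg/L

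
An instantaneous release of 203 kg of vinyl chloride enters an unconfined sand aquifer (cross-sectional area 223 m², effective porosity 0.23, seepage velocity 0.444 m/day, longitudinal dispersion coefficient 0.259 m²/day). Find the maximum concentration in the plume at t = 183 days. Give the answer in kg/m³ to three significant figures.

0.162 kg/m³

The peak of an instantaneous 1D plume sits at x = vt; there the Gaussian factor is 1 and C_max = M/(n_e·A·√(4πDt)), where n_e·A is the pore area the mass is dissolved in.
√(4πDt) = √(4π × 0.259 × 183) = 24.41 m, so C_max = 203/(0.23 × 223 × 24.41) = 0.162 kg/m³.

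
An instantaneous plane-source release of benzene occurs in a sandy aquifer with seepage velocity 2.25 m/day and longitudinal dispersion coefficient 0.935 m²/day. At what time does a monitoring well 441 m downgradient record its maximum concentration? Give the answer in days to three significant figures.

196 days

For the 1D instantaneous-source solution, setting ∂C/∂t = 0 at fixed x gives v²t² + 2Dt − x² = 0, so t = (√(D² + v²x²) − D)/v².
√(D² + v²x²) = √(0.935² + 2.25² × 441²) = 992.3; v² = 5.0625.
t = (992.3 − 0.935)/5.0625 = 196 days (vs. the pure-advection estimate x/v = 196 d).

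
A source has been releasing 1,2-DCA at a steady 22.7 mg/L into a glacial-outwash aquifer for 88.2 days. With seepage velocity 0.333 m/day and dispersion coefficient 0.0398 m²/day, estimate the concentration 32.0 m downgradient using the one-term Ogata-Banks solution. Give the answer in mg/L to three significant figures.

For a continuous step input, C/C₀ ≈ ½·erfc((x−vt)/(2√(Dt))).
vt = 0.333 × 88.2 = 29.3706 m and 2√(Dt) = 2√(0.0398 × 88.2) = 3.747 m.
Argument (x−vt)/(2√(Dt)) = (32.0 − 29.3706)/3.747 = 0.7017; ½·erfc(0.7017) = 0.1605.
C = 22.7 × 0.1605 = 3.64 mg/L.

3.64 mg/L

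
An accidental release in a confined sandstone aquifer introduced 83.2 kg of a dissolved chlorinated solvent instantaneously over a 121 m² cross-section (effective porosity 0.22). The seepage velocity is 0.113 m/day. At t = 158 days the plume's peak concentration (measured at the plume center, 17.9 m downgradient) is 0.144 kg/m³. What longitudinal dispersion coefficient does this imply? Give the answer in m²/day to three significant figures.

0.237 m²/day

At the plume center C_max = M/(n_e·A·√(4πDt)), so D = M²/(4πt·(n_e·A·C_max)²).
n_e·A·C_max = 0.22 × 121 × 0.144 = 3.833 kg/m.
D = 83.2²/(4π × 158 × 3.833²) = 0.237 m²/day.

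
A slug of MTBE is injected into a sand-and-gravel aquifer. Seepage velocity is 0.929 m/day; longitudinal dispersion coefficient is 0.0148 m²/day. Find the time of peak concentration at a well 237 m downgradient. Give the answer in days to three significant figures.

255 days

For the 1D instantaneous-source solution, setting ∂C/∂t = 0 at fixed x gives v²t² + 2Dt − x² = 0, so t = (√(D² + v²x²) − D)/v².
√(D² + v²x²) = √(0.0148² + 0.929² × 237²) = 220.2; v² = 0.863041.
t = (220.2 − 0.0148)/0.863041 = 255 days (vs. the pure-advection estimate x/v = 255 d).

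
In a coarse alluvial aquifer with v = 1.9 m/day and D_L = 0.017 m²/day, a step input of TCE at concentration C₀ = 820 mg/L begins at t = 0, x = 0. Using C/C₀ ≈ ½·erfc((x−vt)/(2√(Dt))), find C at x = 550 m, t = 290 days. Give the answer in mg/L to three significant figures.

512 mg/L

For a continuous step input, C/C₀ ≈ ½·erfc((x−vt)/(2√(Dt))).
vt = 1.9 × 290 = 551 m and 2√(Dt) = 2√(0.017 × 290) = 4.441 m.
Argument (x−vt)/(2√(Dt)) = (550 − 551)/4.441 = -0.2252; ½·erfc(-0.2252) = 0.6249.
C = 820 × 0.6249 = 512 mg/L.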